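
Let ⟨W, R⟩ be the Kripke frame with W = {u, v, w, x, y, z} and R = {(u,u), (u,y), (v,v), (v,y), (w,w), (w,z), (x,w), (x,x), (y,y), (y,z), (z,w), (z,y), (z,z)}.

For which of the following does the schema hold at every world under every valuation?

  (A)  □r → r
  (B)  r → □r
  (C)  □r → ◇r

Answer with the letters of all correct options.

R is reflexive: each world relates to itself.
R is serial: every world has an R-successor.
R is not a subset of the identity: u R y with u ≠ y.
(A) □r → r is axiom T; it is valid on a frame exactly when R is reflexive. R is reflexive, so valid.
(B) r → □r (equivalent to ◇p→p) corresponds to R being a subset of the identity. Here R ⊄ identity, so not valid.
(C) axiom D: valid iff R is serial. R is serial — valid.

A, C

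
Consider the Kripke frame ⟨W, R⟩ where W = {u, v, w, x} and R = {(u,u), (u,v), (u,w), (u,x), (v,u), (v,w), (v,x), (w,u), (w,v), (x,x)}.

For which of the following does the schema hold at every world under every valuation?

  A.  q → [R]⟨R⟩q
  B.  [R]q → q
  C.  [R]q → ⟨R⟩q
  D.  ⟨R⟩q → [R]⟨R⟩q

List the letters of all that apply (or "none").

R is not reflexive: not v R v.
R is not symmetric: u R x but not x R u.
R is not euclidean: u R w and u R x but not w R x.
R is serial: every world has an R-successor.
(A) q → [R]⟨R⟩q (axiom B) characterises the symmetric frames. R is not symmetric — not valid.
(B) [R]q → q is axiom T; it is valid on a frame exactly when R is reflexive. R is not reflexive, so not valid.
(C) [R]q → ⟨R⟩q (axiom D) characterises the serial frames. R is serial — valid.
(D) axiom 5: valid iff R is euclidean. R is not euclidean — not valid.

C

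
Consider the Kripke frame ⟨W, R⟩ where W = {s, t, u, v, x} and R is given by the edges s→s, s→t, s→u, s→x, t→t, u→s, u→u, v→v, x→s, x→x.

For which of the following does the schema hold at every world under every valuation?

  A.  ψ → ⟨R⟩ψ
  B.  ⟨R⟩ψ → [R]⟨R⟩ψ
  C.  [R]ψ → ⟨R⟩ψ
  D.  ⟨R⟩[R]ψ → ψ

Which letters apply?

A, C

R is reflexive: each world relates to itself.
R is not symmetric: s R t but not t R s.
R is not euclidean: s R t and s R s but not t R s.
R is serial: every world has an R-successor.
(A) ψ → ⟨R⟩ψ is the dual of axiom T; it is valid on a frame exactly when R is reflexive. R is reflexive, so valid.
(B) axiom 5: valid iff R is euclidean. R is not euclidean — not valid.
(C) [R]ψ → ⟨R⟩ψ is axiom D; it is valid on a frame exactly when R is serial. R is serial, so valid.
(D) the dual of axiom B: valid iff R is symmetric. R is not symmetric — not valid.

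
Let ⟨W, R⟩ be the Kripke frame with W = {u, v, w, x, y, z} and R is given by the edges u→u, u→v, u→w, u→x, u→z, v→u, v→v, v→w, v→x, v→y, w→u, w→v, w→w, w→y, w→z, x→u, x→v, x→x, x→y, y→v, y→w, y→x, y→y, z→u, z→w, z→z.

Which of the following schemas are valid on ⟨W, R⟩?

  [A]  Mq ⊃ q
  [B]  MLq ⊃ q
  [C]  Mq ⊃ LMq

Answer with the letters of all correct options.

B

R is symmetric: every R-edge is matched by its reverse.
R is not euclidean: u R v and u R z but not v R z.
R is not a subset of the identity: u R v with u ≠ v.
(A) Mq ⊃ q is the converse of T; it holds exactly when R ⊆ identity. Here R ⊄ identity — not valid.
(B) MLq ⊃ q (the dual of axiom B) characterises the symmetric frames. R is symmetric — valid.
(C) Mq ⊃ LMq (axiom 5) characterises the euclidean frames. R is not euclidean — not valid.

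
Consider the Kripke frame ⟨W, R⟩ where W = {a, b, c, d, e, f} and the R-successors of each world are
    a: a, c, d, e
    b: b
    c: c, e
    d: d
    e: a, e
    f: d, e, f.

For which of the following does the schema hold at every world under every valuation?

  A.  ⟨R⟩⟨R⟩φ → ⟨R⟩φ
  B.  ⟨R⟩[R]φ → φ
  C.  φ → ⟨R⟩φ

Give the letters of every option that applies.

C

R is reflexive: each world relates to itself.
R is not symmetric: a R c but not c R a.
R is not transitive: c R e and e R a but not c R a.
(A) the dual of axiom 4: valid iff R is transitive. R is not transitive — not valid.
(B) ⟨R⟩[R]φ → φ is the dual of axiom B, which corresponds to symmetry. R is not symmetric — not valid.
(C) φ → ⟨R⟩φ (the dual of axiom T) characterises the reflexive frames. R is reflexive — valid.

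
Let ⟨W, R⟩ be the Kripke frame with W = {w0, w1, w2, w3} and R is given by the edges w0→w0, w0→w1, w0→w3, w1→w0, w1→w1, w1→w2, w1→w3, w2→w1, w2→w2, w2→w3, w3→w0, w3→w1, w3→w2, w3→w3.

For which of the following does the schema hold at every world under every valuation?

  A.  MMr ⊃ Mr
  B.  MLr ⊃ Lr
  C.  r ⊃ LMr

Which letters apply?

R is symmetric: every R-edge is matched by its reverse.
R is not transitive: w0 R w1 and w1 R w2 but not w0 R w2.
R is not euclidean: w1 R w0 and w1 R w2 but not w0 R w2.
(A) MMr ⊃ Mr (the dual of axiom 4) characterises the transitive frames. R is not transitive — not valid.
(B) MLr ⊃ Lr is the dual of axiom 5; it is valid on a frame exactly when R is euclidean. R is not euclidean, so not valid.
(C) r ⊃ LMr (axiom B) characterises the symmetric frames. R is symmetric — valid.

C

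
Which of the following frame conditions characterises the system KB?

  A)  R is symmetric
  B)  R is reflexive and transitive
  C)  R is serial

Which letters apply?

A

(A) KB is sound and complete for exactly this class.
(B) this class determines S4, not KB.
(C) this class determines D, not KB.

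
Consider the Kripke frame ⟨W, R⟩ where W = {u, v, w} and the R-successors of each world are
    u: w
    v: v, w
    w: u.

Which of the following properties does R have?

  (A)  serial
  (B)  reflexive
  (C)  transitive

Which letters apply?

A

(A) serial: every world has an R-successor.
(B) not reflexive: not u R u.
(C) not transitive: u R w and w R u but not u R u.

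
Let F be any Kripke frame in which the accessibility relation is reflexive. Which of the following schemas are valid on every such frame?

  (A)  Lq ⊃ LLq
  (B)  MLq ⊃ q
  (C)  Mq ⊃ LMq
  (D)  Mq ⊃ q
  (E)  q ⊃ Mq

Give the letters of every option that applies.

E

A reflexive relation is serial.
(A) Lq ⊃ LLq is axiom 4, which corresponds to transitivity. Such an R need not be transitive — not valid.
(B) MLq ⊃ q is the dual of axiom B; it is valid on a frame exactly when R is symmetric. Such an R need not be symmetric, so not valid.
(C) Mq ⊃ LMq is axiom 5; it is valid on a frame exactly when R is euclidean. Such an R need not be euclidean, so not valid.
(D) Mq ⊃ q is valid only on frames where every R-edge is a self-loop. Such an R need not be a subset of the identity — not valid.
(E) q ⊃ Mq (the dual of axiom T) characterises the reflexive frames. Every such R is reflexive — valid.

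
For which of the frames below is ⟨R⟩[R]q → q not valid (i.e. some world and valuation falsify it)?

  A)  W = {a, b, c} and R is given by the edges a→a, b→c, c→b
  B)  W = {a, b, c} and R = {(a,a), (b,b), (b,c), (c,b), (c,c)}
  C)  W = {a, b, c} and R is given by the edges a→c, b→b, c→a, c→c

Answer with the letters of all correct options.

none

The schema ⟨R⟩[R]q → q is the dual of axiom B; it is valid on a frame iff R is symmetric.
(A) R is symmetric (every R-edge is matched by its reverse), so the schema is valid here.
(B) R is symmetric (every R-edge is matched by its reverse), so the schema is valid here.
(C) R is symmetric (every R-edge is matched by its reverse), so the schema is valid here.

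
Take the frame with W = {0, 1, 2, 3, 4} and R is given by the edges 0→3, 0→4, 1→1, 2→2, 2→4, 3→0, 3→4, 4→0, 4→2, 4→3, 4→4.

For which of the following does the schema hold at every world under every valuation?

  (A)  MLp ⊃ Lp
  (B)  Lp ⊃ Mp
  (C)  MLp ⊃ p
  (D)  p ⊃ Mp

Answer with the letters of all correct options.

R is not reflexive: not 0 R 0.
R is symmetric: every R-edge is matched by its reverse.
R is not euclidean: 4 R 0 and 4 R 2 but not 0 R 2.
R is serial: every world has an R-successor.
(A) MLp ⊃ Lp is the dual of axiom 5, which corresponds to the euclidean property. R is not euclidean — not valid.
(B) axiom D: valid iff R is serial. R is serial — valid.
(C) the dual of axiom B: valid iff R is symmetric. R is symmetric — valid.
(D) the dual of axiom T: valid iff R is reflexive. R is not reflexive — not valid.

B, C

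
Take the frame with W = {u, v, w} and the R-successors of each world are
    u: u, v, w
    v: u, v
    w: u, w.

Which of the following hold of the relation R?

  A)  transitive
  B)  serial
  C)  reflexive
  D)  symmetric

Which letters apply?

B, C, D

(A) not transitive: v R u and u R w but not v R w.
(B) serial: every world has an R-successor.
(C) reflexive: each world relates to itself.
(D) symmetric: every R-edge is matched by its reverse.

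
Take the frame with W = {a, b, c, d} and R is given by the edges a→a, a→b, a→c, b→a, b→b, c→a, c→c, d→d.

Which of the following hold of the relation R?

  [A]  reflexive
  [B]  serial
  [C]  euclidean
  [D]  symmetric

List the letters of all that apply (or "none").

(A) reflexive: each world relates to itself.
(B) serial: every world has an R-successor.
(C) not euclidean: a R b and a R c but not b R c.
(D) symmetric: every R-edge is matched by its reverse.

A, B, D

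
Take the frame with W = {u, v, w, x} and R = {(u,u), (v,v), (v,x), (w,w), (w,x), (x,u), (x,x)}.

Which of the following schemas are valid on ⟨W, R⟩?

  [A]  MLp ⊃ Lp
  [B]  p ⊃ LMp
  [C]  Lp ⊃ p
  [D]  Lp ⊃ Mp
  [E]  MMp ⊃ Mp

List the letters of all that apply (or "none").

R is reflexive: each world relates to itself.
R is not symmetric: v R x but not x R v.
R is not transitive: v R x and x R u but not v R u.
R is not euclidean: v R x and v R v but not x R v.
R is serial: every world has an R-successor.
(A) MLp ⊃ Lp is the dual of axiom 5, which corresponds to the euclidean property. R is not euclidean — not valid.
(B) p ⊃ LMp is axiom B, which corresponds to symmetry. R is not symmetric — not valid.
(C) Lp ⊃ p (axiom T) characterises the reflexive frames. R is reflexive — valid.
(D) Lp ⊃ Mp is axiom D; it is valid on a frame exactly when R is serial. R is serial, so valid.
(E) MMp ⊃ Mp is the dual of axiom 4; it is valid on a frame exactly when R is transitive. R is not transitive, so not valid.

C, D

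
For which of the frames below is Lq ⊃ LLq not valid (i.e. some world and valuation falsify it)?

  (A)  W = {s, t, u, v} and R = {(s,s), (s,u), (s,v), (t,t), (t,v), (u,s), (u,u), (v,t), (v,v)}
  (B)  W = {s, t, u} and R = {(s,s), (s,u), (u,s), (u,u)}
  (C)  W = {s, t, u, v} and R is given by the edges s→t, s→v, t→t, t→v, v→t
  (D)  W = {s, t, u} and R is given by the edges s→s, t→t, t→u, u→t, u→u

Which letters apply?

A, C

The schema Lq ⊃ LLq is axiom 4; it is valid on a frame iff R is transitive.
(A) R is not transitive (s R v and v R t but not s R t), so the schema fails here.
(B) R is transitive (R is closed under composition), so the schema is valid here.
(C) R is not transitive (v R t and t R v but not v R v), so the schema fails here.
(D) R is transitive (R is closed under composition), so the schema is valid here.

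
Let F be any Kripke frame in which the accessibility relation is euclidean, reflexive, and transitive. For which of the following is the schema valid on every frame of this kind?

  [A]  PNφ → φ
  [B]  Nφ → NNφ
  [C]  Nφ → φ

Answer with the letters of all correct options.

A, B, C

A relation that is euclidean, reflexive, and transitive is also serial and symmetric.
(A) PNφ → φ is the dual of axiom B; it is valid on a frame exactly when R is symmetric. Every such R is symmetric, so valid.
(B) Nφ → NNφ (axiom 4) characterises the transitive frames. Every such R is transitive — valid.
(C) axiom T: valid iff R is reflexive. Every such R is reflexive — valid.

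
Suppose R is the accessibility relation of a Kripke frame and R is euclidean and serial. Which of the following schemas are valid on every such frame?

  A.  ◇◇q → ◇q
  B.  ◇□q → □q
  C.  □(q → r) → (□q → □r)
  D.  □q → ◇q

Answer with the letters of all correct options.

B, C, D

(A) ◇◇q → ◇q (the dual of axiom 4) characterises the transitive frames. Such an R need not be transitive — not valid.
(B) the dual of axiom 5: valid iff R is euclidean. Every such R is euclidean — valid.
(C) □(q → r) → (□q → □r) is axiom K, valid on every Kripke frame — valid.
(D) □q → ◇q is axiom D, which corresponds to seriality. Every such R is serial — valid.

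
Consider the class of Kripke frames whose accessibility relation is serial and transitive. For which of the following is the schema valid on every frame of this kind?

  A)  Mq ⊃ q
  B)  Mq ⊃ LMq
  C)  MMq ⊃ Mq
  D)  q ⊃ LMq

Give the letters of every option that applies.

(A) Mq ⊃ q (the converse of T) corresponds to R being a subset of the identity. Such an R need not be a subset of the identity, so not valid.
(B) Mq ⊃ LMq is axiom 5, which corresponds to the euclidean property. Such an R need not be euclidean — not valid.
(C) MMq ⊃ Mq (the dual of axiom 4) characterises the transitive frames. Every such R is transitive — valid.
(D) q ⊃ LMq is axiom B, which corresponds to symmetry. Such an R need not be symmetric — not valid.

C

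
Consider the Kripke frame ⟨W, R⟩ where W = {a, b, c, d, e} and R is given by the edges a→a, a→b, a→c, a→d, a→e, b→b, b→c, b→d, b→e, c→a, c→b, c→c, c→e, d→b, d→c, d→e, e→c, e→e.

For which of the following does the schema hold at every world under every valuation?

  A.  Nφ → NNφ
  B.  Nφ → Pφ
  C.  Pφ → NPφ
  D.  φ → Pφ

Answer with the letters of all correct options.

R is not reflexive: not d R d.
R is not transitive: b R c and c R a but not b R a.
R is not euclidean: a R b and a R a but not b R a.
R is serial: every world has an R-successor.
(A) Nφ → NNφ is axiom 4; it is valid on a frame exactly when R is transitive. R is not transitive, so not valid.
(B) Nφ → Pφ is axiom D, which corresponds to seriality. R is serial — valid.
(C) axiom 5: valid iff R is euclidean. R is not euclidean — not valid.
(D) φ → Pφ (the dual of axiom T) characterises the reflexive frames. R is not reflexive — not valid.

B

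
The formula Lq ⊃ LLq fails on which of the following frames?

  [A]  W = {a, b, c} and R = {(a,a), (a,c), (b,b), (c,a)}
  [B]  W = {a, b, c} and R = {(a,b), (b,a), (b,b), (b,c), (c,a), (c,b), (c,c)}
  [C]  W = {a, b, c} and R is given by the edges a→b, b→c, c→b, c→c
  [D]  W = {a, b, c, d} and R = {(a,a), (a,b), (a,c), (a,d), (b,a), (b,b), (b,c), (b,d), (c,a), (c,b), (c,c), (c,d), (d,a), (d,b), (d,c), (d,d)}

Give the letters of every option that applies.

The schema Lq ⊃ LLq is axiom 4; it is valid on a frame iff R is transitive.
(A) R is not transitive (c R a and a R c but not c R c), so the schema fails here.
(B) R is not transitive (a R b and b R a but not a R a), so the schema fails here.
(C) R is not transitive (a R b and b R c but not a R c), so the schema fails here.
(D) R is transitive (R is closed under composition), so the schema is valid here.

A, B, C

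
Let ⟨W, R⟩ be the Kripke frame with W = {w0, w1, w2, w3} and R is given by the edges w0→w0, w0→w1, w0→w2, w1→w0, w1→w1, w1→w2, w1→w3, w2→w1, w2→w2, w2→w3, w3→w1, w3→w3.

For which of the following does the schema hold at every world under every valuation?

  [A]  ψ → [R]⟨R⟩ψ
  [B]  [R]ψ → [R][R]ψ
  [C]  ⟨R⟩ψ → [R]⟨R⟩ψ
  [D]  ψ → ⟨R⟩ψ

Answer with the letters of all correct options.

D

R is reflexive: each world relates to itself.
R is not symmetric: w0 R w2 but not w2 R w0.
R is not transitive: w0 R w1 and w1 R w3 but not w0 R w3.
R is not euclidean: w0 R w2 and w0 R w0 but not w2 R w0.
(A) ψ → [R]⟨R⟩ψ is axiom B; it is valid on a frame exactly when R is symmetric. R is not symmetric, so not valid.
(B) [R]ψ → [R][R]ψ (axiom 4) characterises the transitive frames. R is not transitive — not valid.
(C) ⟨R⟩ψ → [R]⟨R⟩ψ is axiom 5; it is valid on a frame exactly when R is euclidean. R is not euclidean, so not valid.
(D) ψ → ⟨R⟩ψ is the dual of axiom T; it is valid on a frame exactly when R is reflexive. R is reflexive, so valid.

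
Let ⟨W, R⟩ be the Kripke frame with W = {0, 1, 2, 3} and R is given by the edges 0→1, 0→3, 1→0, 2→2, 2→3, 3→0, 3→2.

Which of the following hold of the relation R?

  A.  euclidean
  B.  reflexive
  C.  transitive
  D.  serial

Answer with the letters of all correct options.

D

(A) not euclidean: 0 R 1 and 0 R 3 but not 1 R 3.
(B) not reflexive: not 0 R 0.
(C) not transitive: 0 R 1 and 1 R 0 but not 0 R 0.
(D) serial: every world has an R-successor.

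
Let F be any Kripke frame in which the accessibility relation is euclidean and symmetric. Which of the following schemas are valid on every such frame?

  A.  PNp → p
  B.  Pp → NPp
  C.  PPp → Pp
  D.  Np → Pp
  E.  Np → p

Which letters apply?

A, B, C

A symmetric euclidean relation is transitive (uRv and vRw give vRu by symmetry, then uRw by the euclidean condition, applied at v).
(A) the dual of axiom B: valid iff R is symmetric. Every such R is symmetric — valid.
(B) Pp → NPp is axiom 5; it is valid on a frame exactly when R is euclidean. Every such R is euclidean, so valid.
(C) PPp → Pp is the dual of axiom 4, which corresponds to transitivity. Every such R is transitive — valid.
(D) axiom D: valid iff R is serial. Such an R need not be serial — not valid.
(E) axiom T: valid iff R is reflexive. Such an R need not be reflexive — not valid.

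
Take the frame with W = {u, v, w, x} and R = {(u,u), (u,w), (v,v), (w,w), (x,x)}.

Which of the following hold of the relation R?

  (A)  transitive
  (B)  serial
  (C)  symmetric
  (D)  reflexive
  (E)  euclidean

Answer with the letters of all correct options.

A, B, D

(A) transitive: R is closed under composition.
(B) serial: every world has an R-successor.
(C) not symmetric: u R w but not w R u.
(D) reflexive: each world relates to itself.
(E) not euclidean: u R w and u R u but not w R u.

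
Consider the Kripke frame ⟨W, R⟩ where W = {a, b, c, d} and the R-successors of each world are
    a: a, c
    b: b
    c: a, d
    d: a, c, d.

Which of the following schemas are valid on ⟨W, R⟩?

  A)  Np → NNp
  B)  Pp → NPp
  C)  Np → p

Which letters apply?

R is not reflexive: not c R c.
R is not transitive: a R c and c R d but not a R d.
R is not euclidean: c R a and c R d but not a R d.
(A) Np → NNp is axiom 4; it is valid on a frame exactly when R is transitive. R is not transitive, so not valid.
(B) Pp → NPp is axiom 5, which corresponds to the euclidean property. R is not euclidean — not valid.
(C) Np → p is axiom T, which corresponds to reflexivity. R is not reflexive — not valid.

none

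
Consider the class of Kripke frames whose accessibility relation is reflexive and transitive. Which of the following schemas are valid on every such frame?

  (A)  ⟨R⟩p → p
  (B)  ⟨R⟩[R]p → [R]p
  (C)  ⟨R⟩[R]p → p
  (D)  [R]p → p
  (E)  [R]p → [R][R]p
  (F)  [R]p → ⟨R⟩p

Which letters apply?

Reflexive relations are serial.
(A) ⟨R⟩p → p is valid only on frames where every R-edge is a self-loop. Such an R need not be a subset of the identity — not valid.
(B) ⟨R⟩[R]p → [R]p is the dual of axiom 5; it is valid on a frame exactly when R is euclidean. Such an R need not be euclidean, so not valid.
(C) the dual of axiom B: valid iff R is symmetric. Such an R need not be symmetric — not valid.
(D) axiom T: valid iff R is reflexive. Every such R is reflexive — valid.
(E) [R]p → [R][R]p is axiom 4; it is valid on a frame exactly when R is transitive. Every such R is transitive, so valid.
(F) axiom D: valid iff R is serial. Every such R is serial — valid.

D, E, F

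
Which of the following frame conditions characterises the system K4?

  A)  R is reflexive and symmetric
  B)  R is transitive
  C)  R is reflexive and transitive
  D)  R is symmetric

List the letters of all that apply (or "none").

(A) this class determines B (= KTB), not K4.
(B) K4 is sound and complete for exactly this class.
(C) this class determines S4, not K4.
(D) this class determines KB, not K4.

B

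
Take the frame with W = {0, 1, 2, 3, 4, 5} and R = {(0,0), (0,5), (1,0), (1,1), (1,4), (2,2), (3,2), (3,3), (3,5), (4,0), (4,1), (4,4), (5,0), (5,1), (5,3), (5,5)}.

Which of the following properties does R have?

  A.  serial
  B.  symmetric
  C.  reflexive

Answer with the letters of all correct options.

A, C

(A) serial: every world has an R-successor.
(B) not symmetric: 1 R 0 but not 0 R 1.
(C) reflexive: each world relates to itself.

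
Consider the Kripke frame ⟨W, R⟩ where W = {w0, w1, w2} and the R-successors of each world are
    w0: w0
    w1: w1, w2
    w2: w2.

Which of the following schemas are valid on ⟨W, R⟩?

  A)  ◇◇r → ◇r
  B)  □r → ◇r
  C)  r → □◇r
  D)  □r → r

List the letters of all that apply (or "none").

A, B, D

R is reflexive: each world relates to itself.
R is not symmetric: w1 R w2 but not w2 R w1.
R is transitive: R is closed under composition.
R is serial: every world has an R-successor.
(A) the dual of axiom 4: valid iff R is transitive. R is transitive — valid.
(B) □r → ◇r is axiom D, which corresponds to seriality. R is serial — valid.
(C) r → □◇r (axiom B) characterises the symmetric frames. R is not symmetric — not valid.
(D) □r → r is axiom T, which corresponds to reflexivity. R is reflexive — valid.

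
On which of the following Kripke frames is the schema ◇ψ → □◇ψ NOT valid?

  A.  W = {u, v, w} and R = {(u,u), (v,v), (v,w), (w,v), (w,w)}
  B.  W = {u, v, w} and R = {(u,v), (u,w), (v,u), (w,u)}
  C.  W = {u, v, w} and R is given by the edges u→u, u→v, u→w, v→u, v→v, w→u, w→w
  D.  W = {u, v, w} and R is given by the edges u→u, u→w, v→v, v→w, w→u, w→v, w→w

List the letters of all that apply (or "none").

B, C, D

The schema ◇ψ → □◇ψ is axiom 5; it is valid on a frame iff R is euclidean.
(A) R is euclidean (any two R-successors of the same world are R-related), so the schema is valid here.
(B) R is not euclidean (u R v and u R w but not v R w), so the schema fails here.
(C) R is not euclidean (u R v and u R w but not v R w), so the schema fails here.
(D) R is not euclidean (w R u and w R v but not u R v), so the schema fails here.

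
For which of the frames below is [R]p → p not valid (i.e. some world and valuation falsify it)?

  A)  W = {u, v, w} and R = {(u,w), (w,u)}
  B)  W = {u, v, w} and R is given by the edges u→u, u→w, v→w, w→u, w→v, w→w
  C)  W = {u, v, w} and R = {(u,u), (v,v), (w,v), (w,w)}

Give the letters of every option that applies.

The schema [R]p → p is axiom T; it is valid on a frame iff R is reflexive.
(A) R is not reflexive (not u R u), so the schema fails here.
(B) R is not reflexive (not v R v), so the schema fails here.
(C) R is reflexive (each world relates to itself), so the schema is valid here.

A, B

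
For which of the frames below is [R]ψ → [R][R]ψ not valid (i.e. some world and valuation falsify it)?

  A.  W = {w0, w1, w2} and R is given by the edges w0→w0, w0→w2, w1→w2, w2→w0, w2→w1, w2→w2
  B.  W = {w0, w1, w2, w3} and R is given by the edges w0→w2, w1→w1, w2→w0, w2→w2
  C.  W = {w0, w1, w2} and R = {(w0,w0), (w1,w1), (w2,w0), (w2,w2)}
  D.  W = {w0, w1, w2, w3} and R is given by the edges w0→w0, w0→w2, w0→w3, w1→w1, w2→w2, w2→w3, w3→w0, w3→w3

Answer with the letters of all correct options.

A, B, D

The schema [R]ψ → [R][R]ψ is axiom 4; it is valid on a frame iff R is transitive.
(A) R is not transitive (w0 R w2 and w2 R w1 but not w0 R w1), so the schema fails here.
(B) R is not transitive (w0 R w2 and w2 R w0 but not w0 R w0), so the schema fails here.
(C) R is transitive (R is closed under composition), so the schema is valid here.
(D) R is not transitive (w2 R w3 and w3 R w0 but not w2 R w0), so the schema fails here.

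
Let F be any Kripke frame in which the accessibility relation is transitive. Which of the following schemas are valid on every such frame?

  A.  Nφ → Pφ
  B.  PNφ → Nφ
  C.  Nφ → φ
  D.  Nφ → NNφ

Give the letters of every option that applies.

D

(A) axiom D: valid iff R is serial. Such an R need not be serial — not valid.
(B) PNφ → Nφ (the dual of axiom 5) characterises the euclidean frames. Such an R need not be euclidean — not valid.
(C) Nφ → φ (axiom T) characterises the reflexive frames. Such an R need not be reflexive — not valid.
(D) Nφ → NNφ (axiom 4) characterises the transitive frames. Every such R is transitive — valid.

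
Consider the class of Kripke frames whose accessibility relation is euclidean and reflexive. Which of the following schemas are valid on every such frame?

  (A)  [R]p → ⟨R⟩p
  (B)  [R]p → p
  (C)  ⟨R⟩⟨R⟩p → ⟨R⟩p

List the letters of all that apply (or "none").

A reflexive euclidean relation is also symmetric (from wRw and wRv the euclidean condition gives vRw) and hence transitive; it is an equivalence relation.
(A) [R]p → ⟨R⟩p is axiom D; it is valid on a frame exactly when R is serial. Every such R is serial, so valid.
(B) [R]p → p (axiom T) characterises the reflexive frames. Every such R is reflexive — valid.
(C) ⟨R⟩⟨R⟩p → ⟨R⟩p (the dual of axiom 4) characterises the transitive frames. Every such R is transitive — valid.

A, B, C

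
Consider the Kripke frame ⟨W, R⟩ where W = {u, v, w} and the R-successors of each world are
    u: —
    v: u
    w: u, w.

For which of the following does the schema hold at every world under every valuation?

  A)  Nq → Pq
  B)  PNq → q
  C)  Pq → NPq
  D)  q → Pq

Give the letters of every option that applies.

R is not reflexive: not u R u.
R is not symmetric: v R u but not u R v.
R is not euclidean: w R u and w R w but not u R w.
R is not serial: u has no R-successor.
(A) Nq → Pq is axiom D, which corresponds to seriality. R is not serial — not valid.
(B) PNq → q is the dual of axiom B, which corresponds to symmetry. R is not symmetric — not valid.
(C) axiom 5: valid iff R is euclidean. R is not euclidean — not valid.
(D) q → Pq (the dual of axiom T) characterises the reflexive frames. R is not reflexive — not valid.

none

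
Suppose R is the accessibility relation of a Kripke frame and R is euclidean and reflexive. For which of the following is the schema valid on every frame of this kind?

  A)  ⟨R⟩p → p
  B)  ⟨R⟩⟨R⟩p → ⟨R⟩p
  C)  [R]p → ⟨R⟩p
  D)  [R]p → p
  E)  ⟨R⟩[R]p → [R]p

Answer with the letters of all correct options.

A reflexive euclidean relation is also symmetric (from wRw and wRv the euclidean condition gives vRw) and hence transitive; it is an equivalence relation.
(A) ⟨R⟩p → p is valid only on frames where every R-edge is a self-loop. Such an R need not be a subset of the identity — not valid.
(B) ⟨R⟩⟨R⟩p → ⟨R⟩p is the dual of axiom 4; it is valid on a frame exactly when R is transitive. Every such R is transitive, so valid.
(C) [R]p → ⟨R⟩p is axiom D; it is valid on a frame exactly when R is serial. Every such R is serial, so valid.
(D) [R]p → p is axiom T; it is valid on a frame exactly when R is reflexive. Every such R is reflexive, so valid.
(E) ⟨R⟩[R]p → [R]p is the dual of axiom 5, which corresponds to the euclidean property. Every such R is euclidean — valid.

B, C, D, E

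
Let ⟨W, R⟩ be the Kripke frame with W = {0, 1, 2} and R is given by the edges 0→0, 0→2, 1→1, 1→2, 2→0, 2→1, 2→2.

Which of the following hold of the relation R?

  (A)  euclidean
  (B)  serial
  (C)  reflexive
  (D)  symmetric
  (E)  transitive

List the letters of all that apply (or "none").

(A) not euclidean: 2 R 0 and 2 R 1 but not 0 R 1.
(B) serial: every world has an R-successor.
(C) reflexive: each world relates to itself.
(D) symmetric: every R-edge is matched by its reverse.
(E) not transitive: 0 R 2 and 2 R 1 but not 0 R 1.

B, C, D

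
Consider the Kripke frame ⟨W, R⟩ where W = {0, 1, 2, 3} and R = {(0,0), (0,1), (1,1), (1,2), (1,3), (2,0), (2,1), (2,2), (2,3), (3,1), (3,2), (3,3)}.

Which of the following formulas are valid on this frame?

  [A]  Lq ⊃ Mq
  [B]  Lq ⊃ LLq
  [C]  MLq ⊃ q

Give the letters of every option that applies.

A

R is not symmetric: 0 R 1 but not 1 R 0.
R is not transitive: 0 R 1 and 1 R 2 but not 0 R 2.
R is serial: every world has an R-successor.
(A) Lq ⊃ Mq (axiom D) characterises the serial frames. R is serial — valid.
(B) axiom 4: valid iff R is transitive. R is not transitive — not valid.
(C) the dual of axiom B: valid iff R is symmetric. R is not symmetric — not valid.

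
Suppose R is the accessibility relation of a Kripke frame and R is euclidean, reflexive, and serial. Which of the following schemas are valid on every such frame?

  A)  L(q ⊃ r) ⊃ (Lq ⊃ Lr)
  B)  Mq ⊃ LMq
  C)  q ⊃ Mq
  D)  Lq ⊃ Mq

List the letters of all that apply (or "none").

A relation that is euclidean, reflexive, and serial is also symmetric and transitive.
(A) this is just K, valid on every normal frame.
(B) axiom 5: valid iff R is euclidean. Every such R is euclidean — valid.
(C) q ⊃ Mq is the dual of axiom T; it is valid on a frame exactly when R is reflexive. Every such R is reflexive, so valid.
(D) axiom D: valid iff R is serial. Every such R is serial — valid.

A, B, C, D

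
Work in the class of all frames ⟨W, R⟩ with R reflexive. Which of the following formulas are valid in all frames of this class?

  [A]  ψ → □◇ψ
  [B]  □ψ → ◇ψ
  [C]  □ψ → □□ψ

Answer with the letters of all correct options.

A reflexive relation is serial.
(A) ψ → □◇ψ is axiom B; it is valid on a frame exactly when R is symmetric. Such an R need not be symmetric, so not valid.
(B) □ψ → ◇ψ is axiom D; it is valid on a frame exactly when R is serial. Every such R is serial, so valid.
(C) axiom 4: valid iff R is transitive. Such an R need not be transitive — not valid.

B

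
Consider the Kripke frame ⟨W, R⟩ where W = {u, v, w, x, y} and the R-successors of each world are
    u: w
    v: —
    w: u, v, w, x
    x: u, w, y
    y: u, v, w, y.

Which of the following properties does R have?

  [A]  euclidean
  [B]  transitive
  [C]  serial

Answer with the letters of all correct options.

none

(A) not euclidean: w R u and w R v but not u R v.
(B) not transitive: u R w and w R u but not u R u.
(C) not serial: v has no R-successor.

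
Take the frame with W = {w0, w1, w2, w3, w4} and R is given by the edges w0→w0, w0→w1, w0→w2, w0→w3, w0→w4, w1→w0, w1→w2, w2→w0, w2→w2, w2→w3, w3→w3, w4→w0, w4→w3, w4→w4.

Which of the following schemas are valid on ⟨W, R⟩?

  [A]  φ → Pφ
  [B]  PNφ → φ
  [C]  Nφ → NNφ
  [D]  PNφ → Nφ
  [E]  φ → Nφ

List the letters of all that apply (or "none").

R is not reflexive: not w1 R w1.
R is not symmetric: w0 R w3 but not w3 R w0.
R is not transitive: w1 R w0 and w0 R w1 but not w1 R w1.
R is not euclidean: w0 R w1 and w0 R w3 but not w1 R w3.
R is not a subset of the identity: w0 R w1 with w0 ≠ w1.
(A) the dual of axiom T: valid iff R is reflexive. R is not reflexive — not valid.
(B) PNφ → φ is the dual of axiom B, which corresponds to symmetry. R is not symmetric — not valid.
(C) Nφ → NNφ (axiom 4) characterises the transitive frames. R is not transitive — not valid.
(D) the dual of axiom 5: valid iff R is euclidean. R is not euclidean — not valid.
(E) φ → Nφ is valid only on frames where every R-edge is a self-loop. Here R ⊄ identity — not valid.

none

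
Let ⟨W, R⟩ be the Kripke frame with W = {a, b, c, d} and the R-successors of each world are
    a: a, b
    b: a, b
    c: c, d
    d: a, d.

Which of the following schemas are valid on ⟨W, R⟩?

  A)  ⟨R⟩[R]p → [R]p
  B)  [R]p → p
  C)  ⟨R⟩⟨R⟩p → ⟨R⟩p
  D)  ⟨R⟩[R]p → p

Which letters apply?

B

R is reflexive: each world relates to itself.
R is not symmetric: c R d but not d R c.
R is not transitive: c R d and d R a but not c R a.
R is not euclidean: c R d and c R c but not d R c.
(A) the dual of axiom 5: valid iff R is euclidean. R is not euclidean — not valid.
(B) [R]p → p (axiom T) characterises the reflexive frames. R is reflexive — valid.
(C) ⟨R⟩⟨R⟩p → ⟨R⟩p is the dual of axiom 4, which corresponds to transitivity. R is not transitive — not valid.
(D) ⟨R⟩[R]p → p is the dual of axiom B; it is valid on a frame exactly when R is symmetric. R is not symmetric, so not valid.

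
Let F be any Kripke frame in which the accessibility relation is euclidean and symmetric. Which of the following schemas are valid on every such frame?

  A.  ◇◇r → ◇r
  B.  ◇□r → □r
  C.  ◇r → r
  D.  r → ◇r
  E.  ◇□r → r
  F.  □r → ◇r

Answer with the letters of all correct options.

A, B, E

A symmetric euclidean relation is transitive (uRv and vRw give vRu by symmetry, then uRw by the euclidean condition, applied at v).
(A) ◇◇r → ◇r is the dual of axiom 4; it is valid on a frame exactly when R is transitive. Every such R is transitive, so valid.
(B) ◇□r → □r is the dual of axiom 5; it is valid on a frame exactly when R is euclidean. Every such R is euclidean, so valid.
(C) ◇r → r is valid only on frames where every R-edge is a self-loop. Such an R need not be a subset of the identity — not valid.
(D) r → ◇r is the dual of axiom T; it is valid on a frame exactly when R is reflexive. Such an R need not be reflexive, so not valid.
(E) ◇□r → r is the dual of axiom B; it is valid on a frame exactly when R is symmetric. Every such R is symmetric, so valid.
(F) □r → ◇r is axiom D, which corresponds to seriality. Such an R need not be serial — not valid.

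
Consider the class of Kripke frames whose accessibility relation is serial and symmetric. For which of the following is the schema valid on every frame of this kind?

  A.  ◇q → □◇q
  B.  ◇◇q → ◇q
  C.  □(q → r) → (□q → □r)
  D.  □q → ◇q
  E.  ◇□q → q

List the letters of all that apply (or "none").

C, D, E

(A) ◇q → □◇q (axiom 5) characterises the euclidean frames. Such an R need not be euclidean — not valid.
(B) ◇◇q → ◇q is the dual of axiom 4; it is valid on a frame exactly when R is transitive. Such an R need not be transitive, so not valid.
(C) □(q → r) → (□q → □r) is the K axiom; it holds on all frames — valid.
(D) axiom D: valid iff R is serial. Every such R is serial — valid.
(E) ◇□q → q (the dual of axiom B) characterises the symmetric frames. Every such R is symmetric — valid.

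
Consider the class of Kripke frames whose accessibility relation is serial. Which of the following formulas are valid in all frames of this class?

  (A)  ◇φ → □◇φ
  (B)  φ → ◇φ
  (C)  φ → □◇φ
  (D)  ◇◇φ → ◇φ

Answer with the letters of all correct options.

(A) axiom 5: valid iff R is euclidean. Such an R need not be euclidean — not valid.
(B) φ → ◇φ (the dual of axiom T) characterises the reflexive frames. Such an R need not be reflexive — not valid.
(C) axiom B: valid iff R is symmetric. Such an R need not be symmetric — not valid.
(D) ◇◇φ → ◇φ is the dual of axiom 4, which corresponds to transitivity. Such an R need not be transitive — not valid.

none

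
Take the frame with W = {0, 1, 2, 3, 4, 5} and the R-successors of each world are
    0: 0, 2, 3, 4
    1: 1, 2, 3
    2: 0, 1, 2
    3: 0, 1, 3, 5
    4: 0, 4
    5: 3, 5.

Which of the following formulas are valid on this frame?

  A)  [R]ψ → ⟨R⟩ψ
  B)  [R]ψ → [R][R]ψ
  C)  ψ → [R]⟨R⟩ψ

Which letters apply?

R is symmetric: every R-edge is matched by its reverse.
R is not transitive: 0 R 2 and 2 R 1 but not 0 R 1.
R is serial: every world has an R-successor.
(A) axiom D: valid iff R is serial. R is serial — valid.
(B) [R]ψ → [R][R]ψ (axiom 4) characterises the transitive frames. R is not transitive — not valid.
(C) ψ → [R]⟨R⟩ψ is axiom B, which corresponds to symmetry. R is symmetric — valid.

A, C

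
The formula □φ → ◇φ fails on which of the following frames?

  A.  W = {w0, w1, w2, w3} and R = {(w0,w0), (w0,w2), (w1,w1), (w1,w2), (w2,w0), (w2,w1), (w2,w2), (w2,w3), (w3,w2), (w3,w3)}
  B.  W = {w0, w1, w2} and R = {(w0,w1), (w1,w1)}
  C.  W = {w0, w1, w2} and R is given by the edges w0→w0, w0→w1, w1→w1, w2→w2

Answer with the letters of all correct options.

The schema □φ → ◇φ is axiom D; it is valid on a frame iff R is serial.
(A) R is serial (every world has an R-successor), so the schema is valid here.
(B) R is not serial (w2 has no R-successor), so the schema fails here.
(C) R is serial (every world has an R-successor), so the schema is valid here.

B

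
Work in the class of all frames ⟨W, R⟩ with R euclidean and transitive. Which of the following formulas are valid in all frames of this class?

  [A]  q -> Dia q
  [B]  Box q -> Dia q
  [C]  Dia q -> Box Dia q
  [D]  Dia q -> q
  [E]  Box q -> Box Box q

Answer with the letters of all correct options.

C, E

(A) q -> Dia q is the dual of axiom T; it is valid on a frame exactly when R is reflexive. Such an R need not be reflexive, so not valid.
(B) Box q -> Dia q (axiom D) characterises the serial frames. Such an R need not be serial — not valid.
(C) axiom 5: valid iff R is euclidean. Every such R is euclidean — valid.
(D) Dia q -> q (the converse of T) corresponds to R being a subset of the identity. Such an R need not be a subset of the identity, so not valid.
(E) Box q -> Box Box q is axiom 4; it is valid on a frame exactly when R is transitive. Every such R is transitive, so valid.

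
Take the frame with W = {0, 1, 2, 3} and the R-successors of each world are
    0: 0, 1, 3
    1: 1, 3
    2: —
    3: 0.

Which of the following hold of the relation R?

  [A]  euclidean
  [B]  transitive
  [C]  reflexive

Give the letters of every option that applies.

(A) not euclidean: 0 R 1 and 0 R 0 but not 1 R 0.
(B) not transitive: 1 R 3 and 3 R 0 but not 1 R 0.
(C) not reflexive: not 2 R 2.

none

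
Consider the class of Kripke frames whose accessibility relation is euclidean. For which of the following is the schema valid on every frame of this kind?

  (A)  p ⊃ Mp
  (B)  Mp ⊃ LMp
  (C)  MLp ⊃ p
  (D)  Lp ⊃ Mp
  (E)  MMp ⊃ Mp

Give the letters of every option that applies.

B

(A) p ⊃ Mp (the dual of axiom T) characterises the reflexive frames. Such an R need not be reflexive — not valid.
(B) Mp ⊃ LMp is axiom 5, which corresponds to the euclidean property. Every such R is euclidean — valid.
(C) MLp ⊃ p is the dual of axiom B, which corresponds to symmetry. Such an R need not be symmetric — not valid.
(D) Lp ⊃ Mp is axiom D, which corresponds to seriality. Such an R need not be serial — not valid.
(E) MMp ⊃ Mp (the dual of axiom 4) characterises the transitive frames. Such an R need not be transitive — not valid.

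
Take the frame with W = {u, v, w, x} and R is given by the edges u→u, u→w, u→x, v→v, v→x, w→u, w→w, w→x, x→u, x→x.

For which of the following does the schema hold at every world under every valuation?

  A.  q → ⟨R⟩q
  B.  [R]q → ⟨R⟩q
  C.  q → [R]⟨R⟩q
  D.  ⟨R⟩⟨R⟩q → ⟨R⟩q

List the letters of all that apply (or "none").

A, B

R is reflexive: each world relates to itself.
R is not symmetric: v R x but not x R v.
R is not transitive: v R x and x R u but not v R u.
R is serial: every world has an R-successor.
(A) the dual of axiom T: valid iff R is reflexive. R is reflexive — valid.
(B) [R]q → ⟨R⟩q (axiom D) characterises the serial frames. R is serial — valid.
(C) q → [R]⟨R⟩q (axiom B) characterises the symmetric frames. R is not symmetric — not valid.
(D) ⟨R⟩⟨R⟩q → ⟨R⟩q (the dual of axiom 4) characterises the transitive frames. R is not transitive — not valid.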